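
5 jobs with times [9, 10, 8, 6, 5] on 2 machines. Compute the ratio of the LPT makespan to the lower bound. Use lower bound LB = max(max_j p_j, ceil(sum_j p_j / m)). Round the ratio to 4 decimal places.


LPT order: [10, 9, 8, 6, 5]
Machine loads after assignment: [21, 17]
LPT makespan = 21
Lower bound = max(max_job, ceil(total/2)) = max(10, 19) = 19
Ratio = 21 / 19 = 1.1053

1.1053


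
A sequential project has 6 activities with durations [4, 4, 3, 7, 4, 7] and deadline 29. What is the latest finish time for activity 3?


LF(activity 3) = deadline - sum of successor durations
Successors: activities 4 through 6 with durations [7, 4, 7]
Sum of successor durations = 18
LF = 29 - 18 = 11

11


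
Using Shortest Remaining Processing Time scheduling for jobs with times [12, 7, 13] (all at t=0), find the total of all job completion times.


Since all jobs arrive at t=0, SRPT equals SPT ordering.
SPT order: [7, 12, 13]
Completion times:
  Job 1: p=7, C=7
  Job 2: p=12, C=19
  Job 3: p=13, C=32
Total completion time = 7 + 19 + 32 = 58

58


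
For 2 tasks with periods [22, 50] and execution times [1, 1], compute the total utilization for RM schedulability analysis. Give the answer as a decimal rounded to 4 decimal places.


Compute individual utilizations (exact fractions):
  Task 1: C/T = 1/22 (approx. 0.0455)
  Task 2: C/T = 1/50 (approx. 0.02)
Total utilization U = 1/22 + 1/50 = 18/275
Rounded to 4 decimal places: U = 0.0655
RM (Liu & Layland) bound for 2 tasks = 0.828427; compare with U = 18/275 (approx. 0.065455)
U <= bound, so schedulable by RM sufficient condition.

0.0655


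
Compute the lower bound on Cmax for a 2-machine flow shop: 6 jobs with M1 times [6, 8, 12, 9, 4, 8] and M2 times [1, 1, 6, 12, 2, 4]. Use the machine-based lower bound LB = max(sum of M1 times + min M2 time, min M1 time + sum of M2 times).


LB1 = sum(M1 times) + min(M2 times) = 47 + 1 = 48
LB2 = min(M1 times) + sum(M2 times) = 4 + 26 = 30
Lower bound = max(LB1, LB2) = max(48, 30) = 48

48


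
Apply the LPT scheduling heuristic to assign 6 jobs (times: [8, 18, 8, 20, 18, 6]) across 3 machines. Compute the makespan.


Sort jobs in decreasing order (LPT): [20, 18, 18, 8, 8, 6]
Assign each job to the least loaded machine:
  Machine 1: jobs [20, 6], load = 26
  Machine 2: jobs [18, 8], load = 26
  Machine 3: jobs [18, 8], load = 26
Makespan = max load = 26

26


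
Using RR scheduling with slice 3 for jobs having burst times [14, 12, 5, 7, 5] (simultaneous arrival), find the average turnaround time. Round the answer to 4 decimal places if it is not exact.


Time quantum = 3
Execution trace:
  J1 runs 3 units, time = 3
  J2 runs 3 units, time = 6
  J3 runs 3 units, time = 9
  J4 runs 3 units, time = 12
  J5 runs 3 units, time = 15
  J1 runs 3 units, time = 18
  J2 runs 3 units, time = 21
  J3 runs 2 units, time = 23
  J4 runs 3 units, time = 26
  J5 runs 2 units, time = 28
  J1 runs 3 units, time = 31
  J2 runs 3 units, time = 34
  J4 runs 1 units, time = 35
  J1 runs 3 units, time = 38
  J2 runs 3 units, time = 41
  J1 runs 2 units, time = 43
Finish times: [43, 41, 23, 35, 28]
Average turnaround = 170/5 = 34.0

34.0


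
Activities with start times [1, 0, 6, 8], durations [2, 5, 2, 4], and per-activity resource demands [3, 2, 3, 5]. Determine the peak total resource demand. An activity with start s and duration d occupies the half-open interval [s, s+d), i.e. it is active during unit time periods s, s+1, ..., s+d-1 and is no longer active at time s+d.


Each activity i is active on [start_i, start_i + duration_i).
Compute total resource usage per time slot:
  t=0: active resources = [2], total = 2
  t=1: active resources = [3, 2], total = 5
  t=2: active resources = [3, 2], total = 5
  t=3: active resources = [2], total = 2
  t=4: active resources = [2], total = 2
  t=5: active resources = [], total = 0
  t=6: active resources = [3], total = 3
  t=7: active resources = [3], total = 3
  t=8: active resources = [5], total = 5
  t=9: active resources = [5], total = 5
  t=10: active resources = [5], total = 5
  t=11: active resources = [5], total = 5
Peak resource demand = 5

5


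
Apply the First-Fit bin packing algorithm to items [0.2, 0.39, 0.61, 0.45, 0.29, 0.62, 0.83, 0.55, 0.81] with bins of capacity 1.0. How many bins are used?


Place items sequentially using First-Fit:
  Item 0.2 -> new Bin 1
  Item 0.39 -> Bin 1 (now 0.59)
  Item 0.61 -> new Bin 2
  Item 0.45 -> new Bin 3
  Item 0.29 -> Bin 1 (now 0.88)
  Item 0.62 -> new Bin 4
  Item 0.83 -> new Bin 5
  Item 0.55 -> Bin 3 (now 1.0)
  Item 0.81 -> new Bin 6
Total bins used = 6

6


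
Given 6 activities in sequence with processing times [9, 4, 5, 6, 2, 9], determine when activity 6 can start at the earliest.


Activity 6 starts after activities 1 through 5 complete.
Predecessor durations: [9, 4, 5, 6, 2]
ES = 9 + 4 + 5 + 6 + 2 = 26

26


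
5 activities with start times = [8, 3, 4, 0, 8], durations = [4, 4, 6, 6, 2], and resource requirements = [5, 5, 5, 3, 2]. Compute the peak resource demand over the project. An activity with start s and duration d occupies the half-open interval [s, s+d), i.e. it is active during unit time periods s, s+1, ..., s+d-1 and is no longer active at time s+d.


Each activity i is active on [start_i, start_i + duration_i).
Compute total resource usage per time slot:
  t=0: active resources = [3], total = 3
  t=1: active resources = [3], total = 3
  t=2: active resources = [3], total = 3
  t=3: active resources = [5, 3], total = 8
  t=4: active resources = [5, 5, 3], total = 13
  t=5: active resources = [5, 5, 3], total = 13
  t=6: active resources = [5, 5], total = 10
  t=7: active resources = [5], total = 5
  t=8: active resources = [5, 5, 2], total = 12
  t=9: active resources = [5, 5, 2], total = 12
  t=10: active resources = [5], total = 5
  t=11: active resources = [5], total = 5
Peak resource demand = 13

13


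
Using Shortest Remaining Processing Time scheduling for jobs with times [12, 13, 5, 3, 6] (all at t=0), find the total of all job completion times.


Since all jobs arrive at t=0, SRPT equals SPT ordering.
SPT order: [3, 5, 6, 12, 13]
Completion times:
  Job 1: p=3, C=3
  Job 2: p=5, C=8
  Job 3: p=6, C=14
  Job 4: p=12, C=26
  Job 5: p=13, C=39
Total completion time = 3 + 8 + 14 + 26 + 39 = 90

90


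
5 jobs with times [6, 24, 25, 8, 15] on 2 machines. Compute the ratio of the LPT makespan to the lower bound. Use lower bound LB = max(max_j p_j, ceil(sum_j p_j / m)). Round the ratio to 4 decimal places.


LPT order: [25, 24, 15, 8, 6]
Machine loads after assignment: [39, 39]
LPT makespan = 39
Lower bound = max(max_job, ceil(total/2)) = max(25, 39) = 39
Ratio = 39 / 39 = 1.0

1.0


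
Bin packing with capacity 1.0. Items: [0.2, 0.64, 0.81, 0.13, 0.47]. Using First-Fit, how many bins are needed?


Place items sequentially using First-Fit:
  Item 0.2 -> new Bin 1
  Item 0.64 -> Bin 1 (now 0.84)
  Item 0.81 -> new Bin 2
  Item 0.13 -> Bin 1 (now 0.97)
  Item 0.47 -> new Bin 3
Total bins used = 3

3


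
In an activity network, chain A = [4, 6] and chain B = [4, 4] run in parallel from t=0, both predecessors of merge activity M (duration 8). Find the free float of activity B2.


ES(B2) = sum of predecessors on chain B = 4
EF(B2) = ES + duration = 4 + 4 = 8
Successor of B2 is M. ES(M) = max(sum(A), sum(B)) = max(10, 8) = 10
Free float = ES(successor) - EF(current) = 10 - 8 = 2

2


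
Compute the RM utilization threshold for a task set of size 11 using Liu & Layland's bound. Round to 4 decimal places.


Compute 2^(1/11) = 1.0650410894
Subtract 1: 1.0650410894 - 1 = 0.0650410894
Multiply by n: 11 * 0.0650410894 = 0.7154519834
Round to 4 dp: 0.7155

0.7155


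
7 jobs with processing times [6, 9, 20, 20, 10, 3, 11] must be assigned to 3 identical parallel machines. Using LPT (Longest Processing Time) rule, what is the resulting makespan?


Sort jobs in decreasing order (LPT): [20, 20, 11, 10, 9, 6, 3]
Assign each job to the least loaded machine:
  Machine 1: jobs [20, 9], load = 29
  Machine 2: jobs [20, 6], load = 26
  Machine 3: jobs [11, 10, 3], load = 24
Makespan = max load = 29

29


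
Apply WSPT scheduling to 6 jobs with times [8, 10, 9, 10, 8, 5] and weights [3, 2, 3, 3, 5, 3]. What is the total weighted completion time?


Compute p/w ratios and sort ascending (WSPT): [(8, 5), (5, 3), (8, 3), (9, 3), (10, 3), (10, 2)]
Compute weighted completion times:
  Job (p=8,w=5): C=8, w*C=5*8=40
  Job (p=5,w=3): C=13, w*C=3*13=39
  Job (p=8,w=3): C=21, w*C=3*21=63
  Job (p=9,w=3): C=30, w*C=3*30=90
  Job (p=10,w=3): C=40, w*C=3*40=120
  Job (p=10,w=2): C=50, w*C=2*50=100
Total weighted completion time = 452

452


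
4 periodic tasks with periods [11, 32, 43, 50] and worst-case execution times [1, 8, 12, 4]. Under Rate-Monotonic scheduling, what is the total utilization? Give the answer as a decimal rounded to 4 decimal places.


Compute individual utilizations (exact fractions):
  Task 1: C/T = 1/11 (approx. 0.0909)
  Task 2: C/T = 8/32 = 1/4 (approx. 0.25)
  Task 3: C/T = 12/43 (approx. 0.2791)
  Task 4: C/T = 4/50 = 2/25 (approx. 0.08)
Total utilization U = 1/11 + 1/4 + 12/43 + 2/25 = 33109/47300
Rounded to 4 decimal places: U = 0.7000
RM (Liu & Layland) bound for 4 tasks = 0.756828; compare with U = 33109/47300 (approx. 0.699979)
U <= bound, so schedulable by RM sufficient condition.

0.7000


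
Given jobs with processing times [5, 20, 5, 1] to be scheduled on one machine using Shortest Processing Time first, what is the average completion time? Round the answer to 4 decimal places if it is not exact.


Sort jobs by processing time (SPT order): [1, 5, 5, 20]
Compute completion times sequentially:
  Job 1: processing = 1, completes at 1
  Job 2: processing = 5, completes at 6
  Job 3: processing = 5, completes at 11
  Job 4: processing = 20, completes at 31
Sum of completion times = 49
Average completion time = 49/4 = 12.25

12.25


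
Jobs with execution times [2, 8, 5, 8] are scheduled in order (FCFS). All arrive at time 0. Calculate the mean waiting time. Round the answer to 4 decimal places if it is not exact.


FCFS order (as given): [2, 8, 5, 8]
Waiting times:
  Job 1: wait = 0
  Job 2: wait = 2
  Job 3: wait = 10
  Job 4: wait = 15
Sum of waiting times = 27
Average waiting time = 27/4 = 6.75

6.75


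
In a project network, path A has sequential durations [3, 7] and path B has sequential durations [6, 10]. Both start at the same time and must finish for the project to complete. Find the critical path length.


Path A total = 3 + 7 = 10
Path B total = 6 + 10 = 16
Critical path = longest path = max(10, 16) = 16

16


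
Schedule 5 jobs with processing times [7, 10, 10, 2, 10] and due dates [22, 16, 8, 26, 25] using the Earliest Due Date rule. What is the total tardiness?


Sort by due date (EDD order): [(10, 8), (10, 16), (7, 22), (10, 25), (2, 26)]
Compute completion times and tardiness:
  Job 1: p=10, d=8, C=10, tardiness=max(0,10-8)=2
  Job 2: p=10, d=16, C=20, tardiness=max(0,20-16)=4
  Job 3: p=7, d=22, C=27, tardiness=max(0,27-22)=5
  Job 4: p=10, d=25, C=37, tardiness=max(0,37-25)=12
  Job 5: p=2, d=26, C=39, tardiness=max(0,39-26)=13
Total tardiness = 36

36


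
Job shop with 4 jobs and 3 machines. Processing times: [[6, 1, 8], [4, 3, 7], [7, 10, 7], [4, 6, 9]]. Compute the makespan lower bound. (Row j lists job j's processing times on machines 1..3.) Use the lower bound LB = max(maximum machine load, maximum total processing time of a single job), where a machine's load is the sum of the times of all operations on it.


Machine loads:
  Machine 1: 6 + 4 + 7 + 4 = 21
  Machine 2: 1 + 3 + 10 + 6 = 20
  Machine 3: 8 + 7 + 7 + 9 = 31
Max machine load = 31
Job totals:
  Job 1: 15
  Job 2: 14
  Job 3: 24
  Job 4: 19
Max job total = 24
Lower bound = max(31, 24) = 31

31


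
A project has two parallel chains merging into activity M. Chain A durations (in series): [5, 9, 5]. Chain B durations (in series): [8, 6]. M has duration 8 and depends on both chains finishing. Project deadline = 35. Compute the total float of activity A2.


Forward pass: ES(A2) = sum of predecessors on chain A = 5
EF = ES + duration = 5 + 9 = 14
Backward pass: LF(M) = deadline = 35; LS(M) = 35 - 8 = 27
LF(A2) = LS(M) - sum(successors on chain A) = 27 - 5 = 22
LS = LF - duration = 22 - 9 = 13
Total float = LS - ES = 13 - 5 = 8

8


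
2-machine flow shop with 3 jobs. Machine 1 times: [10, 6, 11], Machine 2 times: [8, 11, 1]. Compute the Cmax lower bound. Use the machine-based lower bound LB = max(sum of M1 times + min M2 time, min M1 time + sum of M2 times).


LB1 = sum(M1 times) + min(M2 times) = 27 + 1 = 28
LB2 = min(M1 times) + sum(M2 times) = 6 + 20 = 26
Lower bound = max(LB1, LB2) = max(28, 26) = 28

28


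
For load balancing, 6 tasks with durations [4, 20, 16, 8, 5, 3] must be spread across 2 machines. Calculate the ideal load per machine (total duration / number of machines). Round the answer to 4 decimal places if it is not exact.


Total processing time = 4 + 20 + 16 + 8 + 5 + 3 = 56
Number of machines = 2
Ideal balanced load = 56 / 2 = 28.0

28.0


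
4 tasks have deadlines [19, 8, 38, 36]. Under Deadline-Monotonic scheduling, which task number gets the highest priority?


Sort tasks by relative deadline (ascending):
  Task 2: deadline = 8
  Task 1: deadline = 19
  Task 4: deadline = 36
  Task 3: deadline = 38
Priority order (highest first): [2, 1, 4, 3]
Highest priority task = 2

2


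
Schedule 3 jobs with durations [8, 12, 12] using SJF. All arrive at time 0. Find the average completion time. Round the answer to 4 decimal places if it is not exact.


SJF order (ascending): [8, 12, 12]
Completion times:
  Job 1: burst=8, C=8
  Job 2: burst=12, C=20
  Job 3: burst=12, C=32
Average completion = 60/3 = 20.0

20.0


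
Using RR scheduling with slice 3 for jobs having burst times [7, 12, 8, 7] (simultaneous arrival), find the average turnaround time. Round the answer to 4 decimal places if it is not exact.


Time quantum = 3
Execution trace:
  J1 runs 3 units, time = 3
  J2 runs 3 units, time = 6
  J3 runs 3 units, time = 9
  J4 runs 3 units, time = 12
  J1 runs 3 units, time = 15
  J2 runs 3 units, time = 18
  J3 runs 3 units, time = 21
  J4 runs 3 units, time = 24
  J1 runs 1 units, time = 25
  J2 runs 3 units, time = 28
  J3 runs 2 units, time = 30
  J4 runs 1 units, time = 31
  J2 runs 3 units, time = 34
Finish times: [25, 34, 30, 31]
Average turnaround = 120/4 = 30.0

30.0


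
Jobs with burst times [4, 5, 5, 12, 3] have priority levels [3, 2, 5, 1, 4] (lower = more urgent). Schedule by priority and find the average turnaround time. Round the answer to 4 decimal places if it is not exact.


Sort by priority (ascending = highest first):
Order: [(1, 12), (2, 5), (3, 4), (4, 3), (5, 5)]
Completion times:
  Priority 1, burst=12, C=12
  Priority 2, burst=5, C=17
  Priority 3, burst=4, C=21
  Priority 4, burst=3, C=24
  Priority 5, burst=5, C=29
Average turnaround = 103/5 = 20.6

20.6


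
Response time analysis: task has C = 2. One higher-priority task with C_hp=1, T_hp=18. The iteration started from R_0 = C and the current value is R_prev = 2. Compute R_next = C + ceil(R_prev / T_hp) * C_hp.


R_next = C + ceil(R_prev / T_hp) * C_hp
ceil(2 / 18) = ceil(0.1111) = 1
Interference = 1 * 1 = 1
R_next = 2 + 1 = 3

3


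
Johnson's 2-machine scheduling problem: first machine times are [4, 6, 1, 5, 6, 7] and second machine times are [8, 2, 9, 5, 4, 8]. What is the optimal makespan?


Apply Johnson's rule:
  Group 1 (a <= b): [(3, 1, 9), (1, 4, 8), (4, 5, 5), (6, 7, 8)]
  Group 2 (a > b): [(5, 6, 4), (2, 6, 2)]
Optimal job order: [3, 1, 4, 6, 5, 2]
Schedule:
  Job 3: M1 done at 1, M2 done at 10
  Job 1: M1 done at 5, M2 done at 18
  Job 4: M1 done at 10, M2 done at 23
  Job 6: M1 done at 17, M2 done at 31
  Job 5: M1 done at 23, M2 done at 35
  Job 2: M1 done at 29, M2 done at 37
Makespan = 37

37


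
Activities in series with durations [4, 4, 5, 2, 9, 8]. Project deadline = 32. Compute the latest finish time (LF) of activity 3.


LF(activity 3) = deadline - sum of successor durations
Successors: activities 4 through 6 with durations [2, 9, 8]
Sum of successor durations = 19
LF = 32 - 19 = 13

13


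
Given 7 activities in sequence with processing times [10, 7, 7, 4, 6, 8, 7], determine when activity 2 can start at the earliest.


Activity 2 starts after activities 1 through 1 complete.
Predecessor durations: [10]
ES = 10 = 10

10


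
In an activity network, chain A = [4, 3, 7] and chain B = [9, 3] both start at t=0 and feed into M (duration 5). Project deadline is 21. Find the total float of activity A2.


Forward pass: ES(A2) = sum of predecessors on chain A = 4
EF = ES + duration = 4 + 3 = 7
Backward pass: LF(M) = deadline = 21; LS(M) = 21 - 5 = 16
LF(A2) = LS(M) - sum(successors on chain A) = 16 - 7 = 9
LS = LF - duration = 9 - 3 = 6
Total float = LS - ES = 6 - 4 = 2

2


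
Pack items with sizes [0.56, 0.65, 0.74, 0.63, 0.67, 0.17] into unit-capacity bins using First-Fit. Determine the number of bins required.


Place items sequentially using First-Fit:
  Item 0.56 -> new Bin 1
  Item 0.65 -> new Bin 2
  Item 0.74 -> new Bin 3
  Item 0.63 -> new Bin 4
  Item 0.67 -> new Bin 5
  Item 0.17 -> Bin 1 (now 0.73)
Total bins used = 5

5


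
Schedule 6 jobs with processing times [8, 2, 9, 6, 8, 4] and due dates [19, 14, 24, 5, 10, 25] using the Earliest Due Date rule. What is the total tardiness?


Sort by due date (EDD order): [(6, 5), (8, 10), (2, 14), (8, 19), (9, 24), (4, 25)]
Compute completion times and tardiness:
  Job 1: p=6, d=5, C=6, tardiness=max(0,6-5)=1
  Job 2: p=8, d=10, C=14, tardiness=max(0,14-10)=4
  Job 3: p=2, d=14, C=16, tardiness=max(0,16-14)=2
  Job 4: p=8, d=19, C=24, tardiness=max(0,24-19)=5
  Job 5: p=9, d=24, C=33, tardiness=max(0,33-24)=9
  Job 6: p=4, d=25, C=37, tardiness=max(0,37-25)=12
Total tardiness = 33

33


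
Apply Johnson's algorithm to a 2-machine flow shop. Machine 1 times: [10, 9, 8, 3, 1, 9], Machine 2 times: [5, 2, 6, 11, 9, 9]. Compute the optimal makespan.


Apply Johnson's rule:
  Group 1 (a <= b): [(5, 1, 9), (4, 3, 11), (6, 9, 9)]
  Group 2 (a > b): [(3, 8, 6), (1, 10, 5), (2, 9, 2)]
Optimal job order: [5, 4, 6, 3, 1, 2]
Schedule:
  Job 5: M1 done at 1, M2 done at 10
  Job 4: M1 done at 4, M2 done at 21
  Job 6: M1 done at 13, M2 done at 30
  Job 3: M1 done at 21, M2 done at 36
  Job 1: M1 done at 31, M2 done at 41
  Job 2: M1 done at 40, M2 done at 43
Makespan = 43

43


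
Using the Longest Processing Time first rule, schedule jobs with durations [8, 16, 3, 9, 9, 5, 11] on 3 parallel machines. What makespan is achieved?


Sort jobs in decreasing order (LPT): [16, 11, 9, 9, 8, 5, 3]
Assign each job to the least loaded machine:
  Machine 1: jobs [16, 5], load = 21
  Machine 2: jobs [11, 8], load = 19
  Machine 3: jobs [9, 9, 3], load = 21
Makespan = max load = 21

21


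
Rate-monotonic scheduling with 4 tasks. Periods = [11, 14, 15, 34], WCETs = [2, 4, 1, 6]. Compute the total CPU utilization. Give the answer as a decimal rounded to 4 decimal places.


Compute individual utilizations (exact fractions):
  Task 1: C/T = 2/11 (approx. 0.1818)
  Task 2: C/T = 4/14 = 2/7 (approx. 0.2857)
  Task 3: C/T = 1/15 (approx. 0.0667)
  Task 4: C/T = 6/34 = 3/17 (approx. 0.1765)
Total utilization U = 2/11 + 2/7 + 1/15 + 3/17 = 13954/19635
Rounded to 4 decimal places: U = 0.7107
RM (Liu & Layland) bound for 4 tasks = 0.756828; compare with U = 13954/19635 (approx. 0.710670)
U <= bound, so schedulable by RM sufficient condition.

0.7107


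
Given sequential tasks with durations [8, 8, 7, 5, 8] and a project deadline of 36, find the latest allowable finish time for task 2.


LF(activity 2) = deadline - sum of successor durations
Successors: activities 3 through 5 with durations [7, 5, 8]
Sum of successor durations = 20
LF = 36 - 20 = 16

16


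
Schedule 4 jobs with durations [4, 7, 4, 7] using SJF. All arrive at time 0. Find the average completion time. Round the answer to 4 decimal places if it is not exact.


SJF order (ascending): [4, 4, 7, 7]
Completion times:
  Job 1: burst=4, C=4
  Job 2: burst=4, C=8
  Job 3: burst=7, C=15
  Job 4: burst=7, C=22
Average completion = 49/4 = 12.25

12.25


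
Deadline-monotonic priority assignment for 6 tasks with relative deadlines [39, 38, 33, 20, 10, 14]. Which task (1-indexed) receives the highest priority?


Sort tasks by relative deadline (ascending):
  Task 5: deadline = 10
  Task 6: deadline = 14
  Task 4: deadline = 20
  Task 3: deadline = 33
  Task 2: deadline = 38
  Task 1: deadline = 39
Priority order (highest first): [5, 6, 4, 3, 2, 1]
Highest priority task = 5

5


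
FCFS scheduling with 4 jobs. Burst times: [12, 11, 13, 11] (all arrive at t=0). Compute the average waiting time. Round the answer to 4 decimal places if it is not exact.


FCFS order (as given): [12, 11, 13, 11]
Waiting times:
  Job 1: wait = 0
  Job 2: wait = 12
  Job 3: wait = 23
  Job 4: wait = 36
Sum of waiting times = 71
Average waiting time = 71/4 = 17.75

17.75


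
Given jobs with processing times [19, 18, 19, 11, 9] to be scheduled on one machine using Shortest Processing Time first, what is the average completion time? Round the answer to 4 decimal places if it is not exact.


Sort jobs by processing time (SPT order): [9, 11, 18, 19, 19]
Compute completion times sequentially:
  Job 1: processing = 9, completes at 9
  Job 2: processing = 11, completes at 20
  Job 3: processing = 18, completes at 38
  Job 4: processing = 19, completes at 57
  Job 5: processing = 19, completes at 76
Sum of completion times = 200
Average completion time = 200/5 = 40.0

40.0


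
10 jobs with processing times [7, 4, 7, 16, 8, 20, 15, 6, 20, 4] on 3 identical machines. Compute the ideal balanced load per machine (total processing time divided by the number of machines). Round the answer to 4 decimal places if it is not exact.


Total processing time = 7 + 4 + 7 + 16 + 8 + 20 + 15 + 6 + 20 + 4 = 107
Number of machines = 3
Ideal balanced load = 107 / 3 = 35.6667

35.6667


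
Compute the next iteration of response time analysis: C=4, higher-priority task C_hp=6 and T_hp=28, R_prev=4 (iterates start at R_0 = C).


R_next = C + ceil(R_prev / T_hp) * C_hp
ceil(4 / 28) = ceil(0.1429) = 1
Interference = 1 * 6 = 6
R_next = 4 + 6 = 10

10


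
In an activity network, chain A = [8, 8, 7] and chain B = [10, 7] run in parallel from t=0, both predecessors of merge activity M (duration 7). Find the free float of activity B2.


ES(B2) = sum of predecessors on chain B = 10
EF(B2) = ES + duration = 10 + 7 = 17
Successor of B2 is M. ES(M) = max(sum(A), sum(B)) = max(23, 17) = 23
Free float = ES(successor) - EF(current) = 23 - 17 = 6

6


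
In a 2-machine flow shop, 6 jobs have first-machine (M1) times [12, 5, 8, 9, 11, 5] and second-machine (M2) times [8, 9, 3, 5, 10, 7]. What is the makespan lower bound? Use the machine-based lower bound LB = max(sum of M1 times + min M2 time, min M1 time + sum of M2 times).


LB1 = sum(M1 times) + min(M2 times) = 50 + 3 = 53
LB2 = min(M1 times) + sum(M2 times) = 5 + 42 = 47
Lower bound = max(LB1, LB2) = max(53, 47) = 53

53


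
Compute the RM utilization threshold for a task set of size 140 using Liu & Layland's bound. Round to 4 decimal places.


Compute 2^(1/140) = 1.0049633280
Subtract 1: 1.0049633280 - 1 = 0.0049633280
Multiply by n: 140 * 0.0049633280 = 0.6948659200
Round to 4 dp: 0.6949

0.6949


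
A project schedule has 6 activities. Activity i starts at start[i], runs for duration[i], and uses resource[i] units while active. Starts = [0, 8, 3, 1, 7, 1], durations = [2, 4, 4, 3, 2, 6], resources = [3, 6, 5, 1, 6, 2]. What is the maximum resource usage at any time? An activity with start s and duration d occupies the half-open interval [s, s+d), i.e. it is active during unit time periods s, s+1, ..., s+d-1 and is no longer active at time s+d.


Each activity i is active on [start_i, start_i + duration_i).
Compute total resource usage per time slot:
  t=0: active resources = [3], total = 3
  t=1: active resources = [3, 1, 2], total = 6
  t=2: active resources = [1, 2], total = 3
  t=3: active resources = [5, 1, 2], total = 8
  t=4: active resources = [5, 2], total = 7
  t=5: active resources = [5, 2], total = 7
  t=6: active resources = [5, 2], total = 7
  t=7: active resources = [6], total = 6
  t=8: active resources = [6, 6], total = 12
  t=9: active resources = [6], total = 6
  t=10: active resources = [6], total = 6
  t=11: active resources = [6], total = 6
Peak resource demand = 12

12


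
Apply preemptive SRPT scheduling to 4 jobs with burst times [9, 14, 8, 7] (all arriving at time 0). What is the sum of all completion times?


Since all jobs arrive at t=0, SRPT equals SPT ordering.
SPT order: [7, 8, 9, 14]
Completion times:
  Job 1: p=7, C=7
  Job 2: p=8, C=15
  Job 3: p=9, C=24
  Job 4: p=14, C=38
Total completion time = 7 + 15 + 24 + 38 = 84

84


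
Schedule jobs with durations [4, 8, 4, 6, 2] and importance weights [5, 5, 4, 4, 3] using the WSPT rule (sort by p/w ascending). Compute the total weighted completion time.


Compute p/w ratios and sort ascending (WSPT): [(2, 3), (4, 5), (4, 4), (6, 4), (8, 5)]
Compute weighted completion times:
  Job (p=2,w=3): C=2, w*C=3*2=6
  Job (p=4,w=5): C=6, w*C=5*6=30
  Job (p=4,w=4): C=10, w*C=4*10=40
  Job (p=6,w=4): C=16, w*C=4*16=64
  Job (p=8,w=5): C=24, w*C=5*24=120
Total weighted completion time = 260

260


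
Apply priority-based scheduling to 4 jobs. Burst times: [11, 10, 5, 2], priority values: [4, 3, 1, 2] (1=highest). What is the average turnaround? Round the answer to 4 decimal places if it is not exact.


Sort by priority (ascending = highest first):
Order: [(1, 5), (2, 2), (3, 10), (4, 11)]
Completion times:
  Priority 1, burst=5, C=5
  Priority 2, burst=2, C=7
  Priority 3, burst=10, C=17
  Priority 4, burst=11, C=28
Average turnaround = 57/4 = 14.25

14.25


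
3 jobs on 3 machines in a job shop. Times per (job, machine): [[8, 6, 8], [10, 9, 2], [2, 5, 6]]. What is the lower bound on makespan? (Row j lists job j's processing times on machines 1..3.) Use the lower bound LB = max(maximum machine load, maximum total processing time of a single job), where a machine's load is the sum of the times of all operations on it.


Machine loads:
  Machine 1: 8 + 10 + 2 = 20
  Machine 2: 6 + 9 + 5 = 20
  Machine 3: 8 + 2 + 6 = 16
Max machine load = 20
Job totals:
  Job 1: 22
  Job 2: 21
  Job 3: 13
Max job total = 22
Lower bound = max(20, 22) = 22

22


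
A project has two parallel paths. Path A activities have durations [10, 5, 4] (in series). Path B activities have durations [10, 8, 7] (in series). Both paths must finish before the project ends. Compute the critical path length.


Path A total = 10 + 5 + 4 = 19
Path B total = 10 + 8 + 7 = 25
Critical path = longest path = max(19, 25) = 25

25


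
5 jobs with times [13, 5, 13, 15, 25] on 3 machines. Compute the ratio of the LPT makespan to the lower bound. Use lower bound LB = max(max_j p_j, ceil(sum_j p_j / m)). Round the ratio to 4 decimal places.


LPT order: [25, 15, 13, 13, 5]
Machine loads after assignment: [25, 20, 26]
LPT makespan = 26
Lower bound = max(max_job, ceil(total/3)) = max(25, 24) = 25
Ratio = 26 / 25 = 1.04

1.04


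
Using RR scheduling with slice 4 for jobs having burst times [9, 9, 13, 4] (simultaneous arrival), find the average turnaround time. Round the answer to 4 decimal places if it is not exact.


Time quantum = 4
Execution trace:
  J1 runs 4 units, time = 4
  J2 runs 4 units, time = 8
  J3 runs 4 units, time = 12
  J4 runs 4 units, time = 16
  J1 runs 4 units, time = 20
  J2 runs 4 units, time = 24
  J3 runs 4 units, time = 28
  J1 runs 1 units, time = 29
  J2 runs 1 units, time = 30
  J3 runs 4 units, time = 34
  J3 runs 1 units, time = 35
Finish times: [29, 30, 35, 16]
Average turnaround = 110/4 = 27.5

27.5


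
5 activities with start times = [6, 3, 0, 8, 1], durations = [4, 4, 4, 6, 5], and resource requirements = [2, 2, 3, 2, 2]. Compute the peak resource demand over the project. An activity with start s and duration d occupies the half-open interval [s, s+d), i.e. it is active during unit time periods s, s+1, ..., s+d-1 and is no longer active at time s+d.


Each activity i is active on [start_i, start_i + duration_i).
Compute total resource usage per time slot:
  t=0: active resources = [3], total = 3
  t=1: active resources = [3, 2], total = 5
  t=2: active resources = [3, 2], total = 5
  t=3: active resources = [2, 3, 2], total = 7
  t=4: active resources = [2, 2], total = 4
  t=5: active resources = [2, 2], total = 4
  t=6: active resources = [2, 2], total = 4
  t=7: active resources = [2], total = 2
  t=8: active resources = [2, 2], total = 4
  t=9: active resources = [2, 2], total = 4
  t=10: active resources = [2], total = 2
  t=11: active resources = [2], total = 2
  t=12: active resources = [2], total = 2
  t=13: active resources = [2], total = 2
Peak resource demand = 7

7


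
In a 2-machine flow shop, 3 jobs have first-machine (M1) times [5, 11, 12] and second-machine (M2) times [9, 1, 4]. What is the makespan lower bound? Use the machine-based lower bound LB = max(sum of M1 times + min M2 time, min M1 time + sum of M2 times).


LB1 = sum(M1 times) + min(M2 times) = 28 + 1 = 29
LB2 = min(M1 times) + sum(M2 times) = 5 + 14 = 19
Lower bound = max(LB1, LB2) = max(29, 19) = 29

29


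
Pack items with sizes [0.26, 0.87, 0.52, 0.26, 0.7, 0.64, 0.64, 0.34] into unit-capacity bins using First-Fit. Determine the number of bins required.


Place items sequentially using First-Fit:
  Item 0.26 -> new Bin 1
  Item 0.87 -> new Bin 2
  Item 0.52 -> Bin 1 (now 0.78)
  Item 0.26 -> new Bin 3
  Item 0.7 -> Bin 3 (now 0.96)
  Item 0.64 -> new Bin 4
  Item 0.64 -> new Bin 5
  Item 0.34 -> Bin 4 (now 0.98)
Total bins used = 5

5


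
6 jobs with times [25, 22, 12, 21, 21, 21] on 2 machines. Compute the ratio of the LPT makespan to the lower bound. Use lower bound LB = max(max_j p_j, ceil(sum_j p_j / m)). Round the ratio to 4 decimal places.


LPT order: [25, 22, 21, 21, 21, 12]
Machine loads after assignment: [58, 64]
LPT makespan = 64
Lower bound = max(max_job, ceil(total/2)) = max(25, 61) = 61
Ratio = 64 / 61 = 1.0492

1.0492


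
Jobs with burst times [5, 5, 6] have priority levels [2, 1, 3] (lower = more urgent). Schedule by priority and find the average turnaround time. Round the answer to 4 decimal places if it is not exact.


Sort by priority (ascending = highest first):
Order: [(1, 5), (2, 5), (3, 6)]
Completion times:
  Priority 1, burst=5, C=5
  Priority 2, burst=5, C=10
  Priority 3, burst=6, C=16
Average turnaround = 31/3 = 10.3333

10.3333


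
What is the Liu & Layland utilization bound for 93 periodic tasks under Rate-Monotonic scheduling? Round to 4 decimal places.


Compute 2^(1/93) = 1.0074810397
Subtract 1: 1.0074810397 - 1 = 0.0074810397
Multiply by n: 93 * 0.0074810397 = 0.6957366921
Round to 4 dp: 0.6957

0.6957


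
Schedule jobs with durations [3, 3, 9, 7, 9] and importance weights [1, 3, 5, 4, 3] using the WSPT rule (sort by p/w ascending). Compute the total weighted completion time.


Compute p/w ratios and sort ascending (WSPT): [(3, 3), (7, 4), (9, 5), (3, 1), (9, 3)]
Compute weighted completion times:
  Job (p=3,w=3): C=3, w*C=3*3=9
  Job (p=7,w=4): C=10, w*C=4*10=40
  Job (p=9,w=5): C=19, w*C=5*19=95
  Job (p=3,w=1): C=22, w*C=1*22=22
  Job (p=9,w=3): C=31, w*C=3*31=93
Total weighted completion time = 259

259


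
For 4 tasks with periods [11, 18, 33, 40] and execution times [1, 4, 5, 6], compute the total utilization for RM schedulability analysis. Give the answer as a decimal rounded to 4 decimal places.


Compute individual utilizations (exact fractions):
  Task 1: C/T = 1/11 (approx. 0.0909)
  Task 2: C/T = 4/18 = 2/9 (approx. 0.2222)
  Task 3: C/T = 5/33 (approx. 0.1515)
  Task 4: C/T = 6/40 = 3/20 (approx. 0.15)
Total utilization U = 1/11 + 2/9 + 5/33 + 3/20 = 1217/1980
Rounded to 4 decimal places: U = 0.6146
RM (Liu & Layland) bound for 4 tasks = 0.756828; compare with U = 1217/1980 (approx. 0.614646)
U <= bound, so schedulable by RM sufficient condition.

0.6146


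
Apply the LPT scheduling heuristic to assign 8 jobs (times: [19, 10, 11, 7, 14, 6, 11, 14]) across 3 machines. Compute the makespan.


Sort jobs in decreasing order (LPT): [19, 14, 14, 11, 11, 10, 7, 6]
Assign each job to the least loaded machine:
  Machine 1: jobs [19, 10], load = 29
  Machine 2: jobs [14, 11, 7], load = 32
  Machine 3: jobs [14, 11, 6], load = 31
Makespan = max load = 32

32


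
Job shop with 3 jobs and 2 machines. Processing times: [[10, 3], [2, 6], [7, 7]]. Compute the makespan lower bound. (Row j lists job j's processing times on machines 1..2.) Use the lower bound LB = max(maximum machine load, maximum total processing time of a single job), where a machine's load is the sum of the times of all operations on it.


Machine loads:
  Machine 1: 10 + 2 + 7 = 19
  Machine 2: 3 + 6 + 7 = 16
Max machine load = 19
Job totals:
  Job 1: 13
  Job 2: 8
  Job 3: 14
Max job total = 14
Lower bound = max(19, 14) = 19

19


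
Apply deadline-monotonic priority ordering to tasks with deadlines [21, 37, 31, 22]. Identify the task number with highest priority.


Sort tasks by relative deadline (ascending):
  Task 1: deadline = 21
  Task 4: deadline = 22
  Task 3: deadline = 31
  Task 2: deadline = 37
Priority order (highest first): [1, 4, 3, 2]
Highest priority task = 1

1


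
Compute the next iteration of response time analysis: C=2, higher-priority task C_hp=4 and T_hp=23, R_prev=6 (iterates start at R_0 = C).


R_next = C + ceil(R_prev / T_hp) * C_hp
ceil(6 / 23) = ceil(0.2609) = 1
Interference = 1 * 4 = 4
R_next = 2 + 4 = 6
R_next = R_prev, so the iteration has converged (response time = 6).

6


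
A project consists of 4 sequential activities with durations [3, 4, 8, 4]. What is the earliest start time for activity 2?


Activity 2 starts after activities 1 through 1 complete.
Predecessor durations: [3]
ES = 3 = 3

3


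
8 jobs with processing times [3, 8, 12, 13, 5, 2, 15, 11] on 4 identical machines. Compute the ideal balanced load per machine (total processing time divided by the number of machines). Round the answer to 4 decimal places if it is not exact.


Total processing time = 3 + 8 + 12 + 13 + 5 + 2 + 15 + 11 = 69
Number of machines = 4
Ideal balanced load = 69 / 4 = 17.25

17.25


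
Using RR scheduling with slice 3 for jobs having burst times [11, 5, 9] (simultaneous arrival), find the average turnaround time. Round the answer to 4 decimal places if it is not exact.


Time quantum = 3
Execution trace:
  J1 runs 3 units, time = 3
  J2 runs 3 units, time = 6
  J3 runs 3 units, time = 9
  J1 runs 3 units, time = 12
  J2 runs 2 units, time = 14
  J3 runs 3 units, time = 17
  J1 runs 3 units, time = 20
  J3 runs 3 units, time = 23
  J1 runs 2 units, time = 25
Finish times: [25, 14, 23]
Average turnaround = 62/3 = 20.6667

20.6667


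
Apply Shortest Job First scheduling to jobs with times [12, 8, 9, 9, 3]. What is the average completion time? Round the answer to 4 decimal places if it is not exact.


SJF order (ascending): [3, 8, 9, 9, 12]
Completion times:
  Job 1: burst=3, C=3
  Job 2: burst=8, C=11
  Job 3: burst=9, C=20
  Job 4: burst=9, C=29
  Job 5: burst=12, C=41
Average completion = 104/5 = 20.8

20.8


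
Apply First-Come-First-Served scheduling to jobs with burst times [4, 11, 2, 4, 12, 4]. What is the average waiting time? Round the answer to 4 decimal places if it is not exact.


FCFS order (as given): [4, 11, 2, 4, 12, 4]
Waiting times:
  Job 1: wait = 0
  Job 2: wait = 4
  Job 3: wait = 15
  Job 4: wait = 17
  Job 5: wait = 21
  Job 6: wait = 33
Sum of waiting times = 90
Average waiting time = 90/6 = 15.0

15.0


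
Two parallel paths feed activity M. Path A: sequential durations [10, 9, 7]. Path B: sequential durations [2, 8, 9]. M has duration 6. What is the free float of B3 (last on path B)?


ES(B3) = sum of predecessors on chain B = 10
EF(B3) = ES + duration = 10 + 9 = 19
Successor of B3 is M. ES(M) = max(sum(A), sum(B)) = max(26, 19) = 26
Free float = ES(successor) - EF(current) = 26 - 19 = 7

7


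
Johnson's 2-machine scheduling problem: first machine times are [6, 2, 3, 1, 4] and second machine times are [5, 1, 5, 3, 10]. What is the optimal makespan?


Apply Johnson's rule:
  Group 1 (a <= b): [(4, 1, 3), (3, 3, 5), (5, 4, 10)]
  Group 2 (a > b): [(1, 6, 5), (2, 2, 1)]
Optimal job order: [4, 3, 5, 1, 2]
Schedule:
  Job 4: M1 done at 1, M2 done at 4
  Job 3: M1 done at 4, M2 done at 9
  Job 5: M1 done at 8, M2 done at 19
  Job 1: M1 done at 14, M2 done at 24
  Job 2: M1 done at 16, M2 done at 25
Makespan = 25

25


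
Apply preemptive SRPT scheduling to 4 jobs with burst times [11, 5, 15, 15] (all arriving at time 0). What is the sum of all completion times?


Since all jobs arrive at t=0, SRPT equals SPT ordering.
SPT order: [5, 11, 15, 15]
Completion times:
  Job 1: p=5, C=5
  Job 2: p=11, C=16
  Job 3: p=15, C=31
  Job 4: p=15, C=46
Total completion time = 5 + 16 + 31 + 46 = 98

98


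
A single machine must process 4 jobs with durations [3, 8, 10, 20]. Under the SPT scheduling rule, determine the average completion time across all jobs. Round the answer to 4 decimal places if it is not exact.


Sort jobs by processing time (SPT order): [3, 8, 10, 20]
Compute completion times sequentially:
  Job 1: processing = 3, completes at 3
  Job 2: processing = 8, completes at 11
  Job 3: processing = 10, completes at 21
  Job 4: processing = 20, completes at 41
Sum of completion times = 76
Average completion time = 76/4 = 19.0

19.0


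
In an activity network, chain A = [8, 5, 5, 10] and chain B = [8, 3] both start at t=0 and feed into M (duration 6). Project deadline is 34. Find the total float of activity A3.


Forward pass: ES(A3) = sum of predecessors on chain A = 13
EF = ES + duration = 13 + 5 = 18
Backward pass: LF(M) = deadline = 34; LS(M) = 34 - 6 = 28
LF(A3) = LS(M) - sum(successors on chain A) = 28 - 10 = 18
LS = LF - duration = 18 - 5 = 13
Total float = LS - ES = 13 - 13 = 0

0


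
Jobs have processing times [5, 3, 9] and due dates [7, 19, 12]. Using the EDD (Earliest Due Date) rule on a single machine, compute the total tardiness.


Sort by due date (EDD order): [(5, 7), (9, 12), (3, 19)]
Compute completion times and tardiness:
  Job 1: p=5, d=7, C=5, tardiness=max(0,5-7)=0
  Job 2: p=9, d=12, C=14, tardiness=max(0,14-12)=2
  Job 3: p=3, d=19, C=17, tardiness=max(0,17-19)=0
Total tardiness = 2

2


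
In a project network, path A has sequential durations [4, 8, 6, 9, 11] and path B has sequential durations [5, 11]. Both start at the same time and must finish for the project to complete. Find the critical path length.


Path A total = 4 + 8 + 6 + 9 + 11 = 38
Path B total = 5 + 11 = 16
Critical path = longest path = max(38, 16) = 38

38


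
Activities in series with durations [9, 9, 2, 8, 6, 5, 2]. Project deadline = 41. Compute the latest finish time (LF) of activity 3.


LF(activity 3) = deadline - sum of successor durations
Successors: activities 4 through 7 with durations [8, 6, 5, 2]
Sum of successor durations = 21
LF = 41 - 21 = 20

20


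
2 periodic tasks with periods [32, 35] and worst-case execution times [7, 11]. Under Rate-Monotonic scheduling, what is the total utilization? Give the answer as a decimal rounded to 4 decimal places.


Compute individual utilizations (exact fractions):
  Task 1: C/T = 7/32 (approx. 0.2188)
  Task 2: C/T = 11/35 (approx. 0.3143)
Total utilization U = 7/32 + 11/35 = 597/1120
Rounded to 4 decimal places: U = 0.5330
RM (Liu & Layland) bound for 2 tasks = 0.828427; compare with U = 597/1120 (approx. 0.533036)
U <= bound, so schedulable by RM sufficient condition.

0.5330


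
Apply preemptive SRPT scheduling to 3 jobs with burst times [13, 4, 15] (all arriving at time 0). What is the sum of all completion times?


Since all jobs arrive at t=0, SRPT equals SPT ordering.
SPT order: [4, 13, 15]
Completion times:
  Job 1: p=4, C=4
  Job 2: p=13, C=17
  Job 3: p=15, C=32
Total completion time = 4 + 17 + 32 = 53

53
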